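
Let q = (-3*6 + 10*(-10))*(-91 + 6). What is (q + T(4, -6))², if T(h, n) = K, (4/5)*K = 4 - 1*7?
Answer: 1608411025/16 ≈ 1.0053e+8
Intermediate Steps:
K = -15/4 (K = 5*(4 - 1*7)/4 = 5*(4 - 7)/4 = (5/4)*(-3) = -15/4 ≈ -3.7500)
T(h, n) = -15/4
q = 10030 (q = (-18 - 100)*(-85) = -118*(-85) = 10030)
(q + T(4, -6))² = (10030 - 15/4)² = (40105/4)² = 1608411025/16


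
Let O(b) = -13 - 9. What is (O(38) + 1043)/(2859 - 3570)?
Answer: -1021/711 ≈ -1.4360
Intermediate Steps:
O(b) = -22
(O(38) + 1043)/(2859 - 3570) = (-22 + 1043)/(2859 - 3570) = 1021/(-711) = 1021*(-1/711) = -1021/711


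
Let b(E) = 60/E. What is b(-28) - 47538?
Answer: -332781/7 ≈ -47540.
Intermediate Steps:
b(-28) - 47538 = 60/(-28) - 47538 = 60*(-1/28) - 47538 = -15/7 - 47538 = -332781/7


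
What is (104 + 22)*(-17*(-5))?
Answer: 10710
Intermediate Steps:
(104 + 22)*(-17*(-5)) = 126*85 = 10710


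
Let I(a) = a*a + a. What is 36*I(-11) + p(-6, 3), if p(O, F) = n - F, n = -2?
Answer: 3955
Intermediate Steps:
p(O, F) = -2 - F
I(a) = a + a**2 (I(a) = a**2 + a = a + a**2)
36*I(-11) + p(-6, 3) = 36*(-11*(1 - 11)) + (-2 - 1*3) = 36*(-11*(-10)) + (-2 - 3) = 36*110 - 5 = 3960 - 5 = 3955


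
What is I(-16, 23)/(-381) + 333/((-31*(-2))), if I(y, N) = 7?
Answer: 126439/23622 ≈ 5.3526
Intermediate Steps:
I(-16, 23)/(-381) + 333/((-31*(-2))) = 7/(-381) + 333/((-31*(-2))) = 7*(-1/381) + 333/62 = -7/381 + 333*(1/62) = -7/381 + 333/62 = 126439/23622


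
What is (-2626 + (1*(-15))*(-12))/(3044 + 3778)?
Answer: -1223/3411 ≈ -0.35855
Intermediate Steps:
(-2626 + (1*(-15))*(-12))/(3044 + 3778) = (-2626 - 15*(-12))/6822 = (-2626 + 180)*(1/6822) = -2446*1/6822 = -1223/3411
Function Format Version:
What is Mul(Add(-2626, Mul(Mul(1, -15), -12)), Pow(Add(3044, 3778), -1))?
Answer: Rational(-1223, 3411) ≈ -0.35855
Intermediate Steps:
Mul(Add(-2626, Mul(Mul(1, -15), -12)), Pow(Add(3044, 3778), -1)) = Mul(Add(-2626, Mul(-15, -12)), Pow(6822, -1)) = Mul(Add(-2626, 180), Rational(1, 6822)) = Mul(-2446, Rational(1, 6822)) = Rational(-1223, 3411)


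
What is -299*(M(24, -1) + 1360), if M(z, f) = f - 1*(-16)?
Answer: -411125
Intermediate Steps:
M(z, f) = 16 + f (M(z, f) = f + 16 = 16 + f)
-299*(M(24, -1) + 1360) = -299*((16 - 1) + 1360) = -299*(15 + 1360) = -299*1375 = -411125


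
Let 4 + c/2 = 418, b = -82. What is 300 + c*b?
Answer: -67596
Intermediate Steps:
c = 828 (c = -8 + 2*418 = -8 + 836 = 828)
300 + c*b = 300 + 828*(-82) = 300 - 67896 = -67596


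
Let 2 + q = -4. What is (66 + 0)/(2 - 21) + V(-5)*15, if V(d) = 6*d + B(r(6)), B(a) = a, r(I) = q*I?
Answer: -18876/19 ≈ -993.47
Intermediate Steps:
q = -6 (q = -2 - 4 = -6)
r(I) = -6*I
V(d) = -36 + 6*d (V(d) = 6*d - 6*6 = 6*d - 36 = -36 + 6*d)
(66 + 0)/(2 - 21) + V(-5)*15 = (66 + 0)/(2 - 21) + (-36 + 6*(-5))*15 = 66/(-19) + (-36 - 30)*15 = 66*(-1/19) - 66*15 = -66/19 - 990 = -18876/19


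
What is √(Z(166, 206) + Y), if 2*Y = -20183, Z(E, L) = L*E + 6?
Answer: √96442/2 ≈ 155.28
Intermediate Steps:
Z(E, L) = 6 + E*L (Z(E, L) = E*L + 6 = 6 + E*L)
Y = -20183/2 (Y = (½)*(-20183) = -20183/2 ≈ -10092.)
√(Z(166, 206) + Y) = √((6 + 166*206) - 20183/2) = √((6 + 34196) - 20183/2) = √(34202 - 20183/2) = √(48221/2) = √96442/2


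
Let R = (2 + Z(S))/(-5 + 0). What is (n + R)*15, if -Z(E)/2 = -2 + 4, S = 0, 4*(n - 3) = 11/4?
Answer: 981/16 ≈ 61.313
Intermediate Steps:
n = 59/16 (n = 3 + (11/4)/4 = 3 + (11*(¼))/4 = 3 + (¼)*(11/4) = 3 + 11/16 = 59/16 ≈ 3.6875)
Z(E) = -4 (Z(E) = -2*(-2 + 4) = -2*2 = -4)
R = ⅖ (R = (2 - 4)/(-5 + 0) = -2/(-5) = -2*(-⅕) = ⅖ ≈ 0.40000)
(n + R)*15 = (59/16 + ⅖)*15 = (327/80)*15 = 981/16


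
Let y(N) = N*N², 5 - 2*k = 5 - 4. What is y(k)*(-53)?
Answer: -424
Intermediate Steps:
k = 2 (k = 5/2 - (5 - 4)/2 = 5/2 - ½*1 = 5/2 - ½ = 2)
y(N) = N³
y(k)*(-53) = 2³*(-53) = 8*(-53) = -424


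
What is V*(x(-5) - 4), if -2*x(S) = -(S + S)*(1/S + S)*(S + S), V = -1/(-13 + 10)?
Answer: -88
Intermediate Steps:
V = ⅓ (V = -1/(-3) = -1*(-⅓) = ⅓ ≈ 0.33333)
x(S) = 2*S²*(S + 1/S) (x(S) = -(-1)*((S + S)*(1/S + S))*(S + S)/2 = -(-1)*((2*S)*(S + 1/S))*(2*S)/2 = -(-1)*(2*S*(S + 1/S))*(2*S)/2 = -(-1)*4*S²*(S + 1/S)/2 = -(-2)*S²*(S + 1/S) = 2*S²*(S + 1/S))
V*(x(-5) - 4) = (2*(-5)*(1 + (-5)²) - 4)/3 = (2*(-5)*(1 + 25) - 4)/3 = (2*(-5)*26 - 4)/3 = (-260 - 4)/3 = (⅓)*(-264) = -88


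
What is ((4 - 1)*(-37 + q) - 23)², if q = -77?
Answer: 133225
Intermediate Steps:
((4 - 1)*(-37 + q) - 23)² = ((4 - 1)*(-37 - 77) - 23)² = (3*(-114) - 23)² = (-342 - 23)² = (-365)² = 133225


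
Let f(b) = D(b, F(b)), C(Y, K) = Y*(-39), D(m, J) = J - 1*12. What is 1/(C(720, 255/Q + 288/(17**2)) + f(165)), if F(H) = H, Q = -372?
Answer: -1/27927 ≈ -3.5808e-5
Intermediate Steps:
D(m, J) = -12 + J (D(m, J) = J - 12 = -12 + J)
C(Y, K) = -39*Y
f(b) = -12 + b
1/(C(720, 255/Q + 288/(17**2)) + f(165)) = 1/(-39*720 + (-12 + 165)) = 1/(-28080 + 153) = 1/(-27927) = -1/27927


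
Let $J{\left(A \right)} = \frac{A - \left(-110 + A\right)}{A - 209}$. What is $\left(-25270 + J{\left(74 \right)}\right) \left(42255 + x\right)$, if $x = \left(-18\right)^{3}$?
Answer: $-920438888$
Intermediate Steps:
$J{\left(A \right)} = \frac{110}{-209 + A}$
$x = -5832$
$\left(-25270 + J{\left(74 \right)}\right) \left(42255 + x\right) = \left(-25270 + \frac{110}{-209 + 74}\right) \left(42255 - 5832\right) = \left(-25270 + \frac{110}{-135}\right) 36423 = \left(-25270 + 110 \left(- \frac{1}{135}\right)\right) 36423 = \left(-25270 - \frac{22}{27}\right) 36423 = \left(- \frac{682312}{27}\right) 36423 = -920438888$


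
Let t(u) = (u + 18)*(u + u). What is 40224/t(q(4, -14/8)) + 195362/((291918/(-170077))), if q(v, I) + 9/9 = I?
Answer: -1017680635705/8903499 ≈ -1.1430e+5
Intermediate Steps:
q(v, I) = -1 + I
t(u) = 2*u*(18 + u) (t(u) = (18 + u)*(2*u) = 2*u*(18 + u))
40224/t(q(4, -14/8)) + 195362/((291918/(-170077))) = 40224/((2*(-1 - 14/8)*(18 + (-1 - 14/8)))) + 195362/((291918/(-170077))) = 40224/((2*(-1 - 14*⅛)*(18 + (-1 - 14*⅛)))) + 195362/((291918*(-1/170077))) = 40224/((2*(-1 - 7/4)*(18 + (-1 - 7/4)))) + 195362/(-291918/170077) = 40224/((2*(-11/4)*(18 - 11/4))) + 195362*(-170077/291918) = 40224/((2*(-11/4)*(61/4))) - 16613291437/145959 = 40224/(-671/8) - 16613291437/145959 = 40224*(-8/671) - 16613291437/145959 = -321792/671 - 16613291437/145959 = -1017680635705/8903499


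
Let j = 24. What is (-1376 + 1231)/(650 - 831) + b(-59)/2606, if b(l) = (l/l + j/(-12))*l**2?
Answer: -252191/471686 ≈ -0.53466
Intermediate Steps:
b(l) = -l**2 (b(l) = (l/l + 24/(-12))*l**2 = (1 + 24*(-1/12))*l**2 = (1 - 2)*l**2 = -l**2)
(-1376 + 1231)/(650 - 831) + b(-59)/2606 = (-1376 + 1231)/(650 - 831) - 1*(-59)**2/2606 = -145/(-181) - 1*3481*(1/2606) = -145*(-1/181) - 3481*1/2606 = 145/181 - 3481/2606 = -252191/471686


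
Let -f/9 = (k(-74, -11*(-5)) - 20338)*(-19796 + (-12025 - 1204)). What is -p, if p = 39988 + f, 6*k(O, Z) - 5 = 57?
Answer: 6041850737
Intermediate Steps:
k(O, Z) = 31/3 (k(O, Z) = ⅚ + (⅙)*57 = ⅚ + 19/2 = 31/3)
f = -6041890725 (f = -9*(31/3 - 20338)*(-19796 + (-12025 - 1204)) = -(-182949)*(-19796 - 13229) = -(-182949)*(-33025) = -9*2013963575/3 = -6041890725)
p = -6041850737 (p = 39988 - 6041890725 = -6041850737)
-p = -1*(-6041850737) = 6041850737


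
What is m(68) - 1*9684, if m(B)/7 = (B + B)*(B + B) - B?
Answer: 119312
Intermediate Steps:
m(B) = -7*B + 28*B² (m(B) = 7*((B + B)*(B + B) - B) = 7*((2*B)*(2*B) - B) = 7*(4*B² - B) = 7*(-B + 4*B²) = -7*B + 28*B²)
m(68) - 1*9684 = 7*68*(-1 + 4*68) - 1*9684 = 7*68*(-1 + 272) - 9684 = 7*68*271 - 9684 = 128996 - 9684 = 119312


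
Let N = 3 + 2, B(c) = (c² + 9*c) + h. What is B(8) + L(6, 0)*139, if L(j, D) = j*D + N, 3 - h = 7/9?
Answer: 7499/9 ≈ 833.22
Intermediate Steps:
h = 20/9 (h = 3 - 7/9 = 20/9 ≈ 2.2222)
B(c) = 20/9 + c² + 9*c (B(c) = (c² + 9*c) + 20/9 = 20/9 + c² + 9*c)
N = 5
L(j, D) = 5 + D*j (L(j, D) = j*D + 5 = D*j + 5 = 5 + D*j)
B(8) + L(6, 0)*139 = (20/9 + 8² + 9*8) + (5 + 0*6)*139 = (20/9 + 64 + 72) + (5 + 0)*139 = 1244/9 + 5*139 = 1244/9 + 695 = 7499/9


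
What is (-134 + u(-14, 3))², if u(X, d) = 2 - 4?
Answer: 18496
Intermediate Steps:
u(X, d) = -2
(-134 + u(-14, 3))² = (-134 - 2)² = (-136)² = 18496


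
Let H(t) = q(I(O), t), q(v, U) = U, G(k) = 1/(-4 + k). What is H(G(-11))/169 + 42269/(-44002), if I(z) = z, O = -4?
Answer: -107195917/111545070 ≈ -0.96101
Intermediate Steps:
H(t) = t
H(G(-11))/169 + 42269/(-44002) = 1/(-4 - 11*169) + 42269/(-44002) = (1/169)/(-15) + 42269*(-1/44002) = -1/15*1/169 - 42269/44002 = -1/2535 - 42269/44002 = -107195917/111545070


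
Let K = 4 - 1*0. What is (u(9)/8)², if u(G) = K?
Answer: ¼ ≈ 0.25000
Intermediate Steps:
K = 4 (K = 4 + 0 = 4)
u(G) = 4
(u(9)/8)² = (4/8)² = (4*(⅛))² = (½)² = ¼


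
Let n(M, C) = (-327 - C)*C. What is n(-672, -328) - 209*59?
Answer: -12659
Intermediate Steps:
n(M, C) = C*(-327 - C)
n(-672, -328) - 209*59 = -1*(-328)*(327 - 328) - 209*59 = -1*(-328)*(-1) - 12331 = -328 - 12331 = -12659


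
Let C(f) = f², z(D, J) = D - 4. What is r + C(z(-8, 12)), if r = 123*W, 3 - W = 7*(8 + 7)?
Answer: -12402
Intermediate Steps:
z(D, J) = -4 + D
W = -102 (W = 3 - 7*(8 + 7) = 3 - 7*15 = 3 - 1*105 = 3 - 105 = -102)
r = -12546 (r = 123*(-102) = -12546)
r + C(z(-8, 12)) = -12546 + (-4 - 8)² = -12546 + (-12)² = -12546 + 144 = -12402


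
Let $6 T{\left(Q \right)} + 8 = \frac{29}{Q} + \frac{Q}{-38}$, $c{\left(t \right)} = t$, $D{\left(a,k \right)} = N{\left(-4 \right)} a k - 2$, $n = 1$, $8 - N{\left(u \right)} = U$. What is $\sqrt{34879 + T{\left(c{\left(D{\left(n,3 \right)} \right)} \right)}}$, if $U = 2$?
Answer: $\frac{\sqrt{7252370718}}{456} \approx 186.76$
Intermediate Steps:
$N{\left(u \right)} = 6$ ($N{\left(u \right)} = 8 - 2 = 6$)
$D{\left(a,k \right)} = -2 + 6 a k$ ($D{\left(a,k \right)} = 6 a k - 2 = -2 + 6 a k$)
$T{\left(Q \right)} = - \frac{4}{3} - \frac{Q}{228} + \frac{29}{6 Q}$ ($T{\left(Q \right)} = - \frac{4}{3} + \frac{\frac{29}{Q} + \frac{Q}{-38}}{6} = - \frac{4}{3} + \frac{\frac{29}{Q} + Q \left(- \frac{1}{38}\right)}{6} = - \frac{4}{3} + \frac{\frac{29}{Q} - \frac{Q}{38}}{6} = - \frac{4}{3} - \left(- \frac{29}{6 Q} + \frac{Q}{228}\right) = - \frac{4}{3} - \frac{Q}{228} + \frac{29}{6 Q}$)
$\sqrt{34879 + T{\left(c{\left(D{\left(n,3 \right)} \right)} \right)}} = \sqrt{34879 + \frac{1102 - \left(-2 + 6 \cdot 1 \cdot 3\right) \left(304 - \left(2 - 18\right)\right)}{228 \left(-2 + 6 \cdot 1 \cdot 3\right)}} = \sqrt{34879 + \frac{1102 - \left(-2 + 18\right) \left(304 + \left(-2 + 18\right)\right)}{228 \left(-2 + 18\right)}} = \sqrt{34879 + \frac{1102 - 16 \left(304 + 16\right)}{228 \cdot 16}} = \sqrt{34879 + \frac{1}{228} \cdot \frac{1}{16} \left(1102 - 16 \cdot 320\right)} = \sqrt{34879 + \frac{1}{228} \cdot \frac{1}{16} \left(1102 - 5120\right)} = \sqrt{34879 + \frac{1}{228} \cdot \frac{1}{16} \left(-4018\right)} = \sqrt{34879 - \frac{2009}{1824}} = \sqrt{\frac{63617287}{1824}} = \frac{\sqrt{7252370718}}{456}$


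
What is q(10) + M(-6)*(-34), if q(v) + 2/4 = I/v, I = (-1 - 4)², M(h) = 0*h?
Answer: 2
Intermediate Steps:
M(h) = 0
I = 25 (I = (-5)² = 25)
q(v) = -½ + 25/v
q(10) + M(-6)*(-34) = (½)*(50 - 1*10)/10 + 0*(-34) = (½)*(⅒)*(50 - 10) + 0 = (½)*(⅒)*40 + 0 = 2 + 0 = 2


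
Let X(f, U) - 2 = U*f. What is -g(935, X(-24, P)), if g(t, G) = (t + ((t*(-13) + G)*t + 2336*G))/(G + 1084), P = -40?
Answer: 1369548/341 ≈ 4016.3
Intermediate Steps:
X(f, U) = 2 + U*f
g(t, G) = (t + 2336*G + t*(G - 13*t))/(1084 + G) (g(t, G) = (t + ((-13*t + G)*t + 2336*G))/(1084 + G) = (t + ((G - 13*t)*t + 2336*G))/(1084 + G) = (t + (t*(G - 13*t) + 2336*G))/(1084 + G) = (t + (2336*G + t*(G - 13*t)))/(1084 + G) = (t + 2336*G + t*(G - 13*t))/(1084 + G))
-g(935, X(-24, P)) = -(935 - 13*935² + 2336*(2 - 40*(-24)) + (2 - 40*(-24))*935)/(1084 + (2 - 40*(-24))) = -(935 - 13*874225 + 2336*(2 + 960) + (2 + 960)*935)/(1084 + (2 + 960)) = -(935 - 11364925 + 2336*962 + 962*935)/(1084 + 962) = -(935 - 11364925 + 2247232 + 899470)/2046 = -(-8217288)/2046 = -1*(-1369548/341) = 1369548/341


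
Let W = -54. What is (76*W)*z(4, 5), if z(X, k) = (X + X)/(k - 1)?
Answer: -8208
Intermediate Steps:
z(X, k) = 2*X/(-1 + k) (z(X, k) = (2*X)/(-1 + k) = 2*X/(-1 + k))
(76*W)*z(4, 5) = (76*(-54))*(2*4/(-1 + 5)) = -8208*4/4 = -4104*2 = -8208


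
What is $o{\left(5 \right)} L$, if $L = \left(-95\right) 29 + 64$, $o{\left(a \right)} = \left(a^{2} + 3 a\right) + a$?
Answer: $-121095$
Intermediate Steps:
$o{\left(a \right)} = a^{2} + 4 a$
$L = -2691$ ($L = -2755 + 64 = -2691$)
$o{\left(5 \right)} L = 5 \left(4 + 5\right) \left(-2691\right) = 5 \cdot 9 \left(-2691\right) = 45 \left(-2691\right) = -121095$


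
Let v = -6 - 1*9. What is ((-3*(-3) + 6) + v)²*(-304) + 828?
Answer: 828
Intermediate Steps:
v = -15 (v = -6 - 9 = -15)
((-3*(-3) + 6) + v)²*(-304) + 828 = ((-3*(-3) + 6) - 15)²*(-304) + 828 = ((9 + 6) - 15)²*(-304) + 828 = (15 - 15)²*(-304) + 828 = 0²*(-304) + 828 = 0*(-304) + 828 = 0 + 828 = 828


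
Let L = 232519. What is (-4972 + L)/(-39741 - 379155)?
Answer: -25283/46544 ≈ -0.54321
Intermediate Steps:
(-4972 + L)/(-39741 - 379155) = (-4972 + 232519)/(-39741 - 379155) = 227547/(-418896) = 227547*(-1/418896) = -25283/46544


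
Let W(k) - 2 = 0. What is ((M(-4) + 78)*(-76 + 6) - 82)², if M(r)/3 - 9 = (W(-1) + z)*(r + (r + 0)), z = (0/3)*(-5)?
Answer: 16581184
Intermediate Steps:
W(k) = 2 (W(k) = 2 + 0 = 2)
z = 0 (z = (0*(⅓))*(-5) = 0*(-5) = 0)
M(r) = 27 + 12*r (M(r) = 27 + 3*((2 + 0)*(r + (r + 0))) = 27 + 3*(2*(r + r)) = 27 + 3*(2*(2*r)) = 27 + 3*(4*r) = 27 + 12*r)
((M(-4) + 78)*(-76 + 6) - 82)² = (((27 + 12*(-4)) + 78)*(-76 + 6) - 82)² = (((27 - 48) + 78)*(-70) - 82)² = ((-21 + 78)*(-70) - 82)² = (57*(-70) - 82)² = (-3990 - 82)² = (-4072)² = 16581184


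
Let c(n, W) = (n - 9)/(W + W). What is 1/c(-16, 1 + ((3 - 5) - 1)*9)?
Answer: 52/25 ≈ 2.0800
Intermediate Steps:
c(n, W) = (-9 + n)/(2*W) (c(n, W) = (-9 + n)/((2*W)) = (-9 + n)*(1/(2*W)) = (-9 + n)/(2*W))
1/c(-16, 1 + ((3 - 5) - 1)*9) = 1/((-9 - 16)/(2*(1 + ((3 - 5) - 1)*9))) = 1/((½)*(-25)/(1 + (-2 - 1)*9)) = 1/((½)*(-25)/(1 - 3*9)) = 1/((½)*(-25)/(1 - 27)) = 1/((½)*(-25)/(-26)) = 1/((½)*(-1/26)*(-25)) = 1/(25/52) = 52/25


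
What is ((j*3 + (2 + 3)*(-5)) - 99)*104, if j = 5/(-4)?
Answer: -13286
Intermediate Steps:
j = -5/4 (j = 5*(-1/4) = -5/4 ≈ -1.2500)
((j*3 + (2 + 3)*(-5)) - 99)*104 = ((-5/4*3 + (2 + 3)*(-5)) - 99)*104 = ((-15/4 + 5*(-5)) - 99)*104 = ((-15/4 - 25) - 99)*104 = (-115/4 - 99)*104 = -511/4*104 = -13286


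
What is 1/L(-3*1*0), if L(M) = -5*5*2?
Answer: -1/50 ≈ -0.020000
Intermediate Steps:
L(M) = -50 (L(M) = -25*2 = -50)
1/L(-3*1*0) = 1/(-50) = -1/50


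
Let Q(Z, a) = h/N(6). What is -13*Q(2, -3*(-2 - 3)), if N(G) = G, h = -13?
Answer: 169/6 ≈ 28.167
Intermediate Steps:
Q(Z, a) = -13/6
-13*Q(2, -3*(-2 - 3)) = -13*(-13/6) = 169/6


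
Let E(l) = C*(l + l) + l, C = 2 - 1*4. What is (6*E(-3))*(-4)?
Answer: -216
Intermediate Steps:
C = -2 (C = 2 - 4 = -2)
E(l) = -3*l (E(l) = -2*(l + l) + l = -4*l + l = -3*l)
(6*E(-3))*(-4) = (6*(-3*(-3)))*(-4) = (6*9)*(-4) = 54*(-4) = -216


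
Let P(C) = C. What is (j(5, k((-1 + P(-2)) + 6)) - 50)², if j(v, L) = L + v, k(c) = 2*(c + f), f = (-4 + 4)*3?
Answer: 1521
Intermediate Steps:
f = 0 (f = 0*3 = 0)
k(c) = 2*c (k(c) = 2*(c + 0) = 2*c)
(j(5, k((-1 + P(-2)) + 6)) - 50)² = ((2*((-1 - 2) + 6) + 5) - 50)² = ((2*(-3 + 6) + 5) - 50)² = ((2*3 + 5) - 50)² = ((6 + 5) - 50)² = (11 - 50)² = (-39)² = 1521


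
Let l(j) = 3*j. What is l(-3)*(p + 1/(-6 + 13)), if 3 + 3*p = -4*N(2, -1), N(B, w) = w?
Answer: -30/7 ≈ -4.2857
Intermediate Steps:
p = ⅓ (p = -1 + (-4*(-1))/3 = -1 + (⅓)*4 = -1 + 4/3 = ⅓ ≈ 0.33333)
l(-3)*(p + 1/(-6 + 13)) = (3*(-3))*(⅓ + 1/(-6 + 13)) = -9*(⅓ + 1/7) = -9*(⅓ + ⅐) = -9*10/21 = -30/7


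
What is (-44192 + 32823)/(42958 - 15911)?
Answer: -11369/27047 ≈ -0.42034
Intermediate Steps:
(-44192 + 32823)/(42958 - 15911) = -11369/27047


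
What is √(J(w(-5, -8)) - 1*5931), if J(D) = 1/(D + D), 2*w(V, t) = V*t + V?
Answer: 4*I*√454090/35 ≈ 77.013*I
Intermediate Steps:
w(V, t) = V/2 + V*t/2 (w(V, t) = (V*t + V)/2 = (V + V*t)/2 = V/2 + V*t/2)
J(D) = 1/(2*D)
√(J(w(-5, -8)) - 1*5931) = √(1/(2*(((½)*(-5)*(1 - 8)))) - 1*5931) = √(1/(2*(((½)*(-5)*(-7)))) - 5931) = √(1/(2*(35/2)) - 5931) = √((½)*(2/35) - 5931) = √(1/35 - 5931) = √(-207584/35) = 4*I*√454090/35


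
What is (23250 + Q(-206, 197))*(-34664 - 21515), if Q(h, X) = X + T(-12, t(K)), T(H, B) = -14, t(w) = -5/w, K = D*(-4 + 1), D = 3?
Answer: -1316442507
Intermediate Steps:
K = -9 (K = 3*(-4 + 1) = 3*(-3) = -9)
Q(h, X) = -14 + X (Q(h, X) = X - 14 = -14 + X)
(23250 + Q(-206, 197))*(-34664 - 21515) = (23250 + (-14 + 197))*(-34664 - 21515) = (23250 + 183)*(-56179) = 23433*(-56179) = -1316442507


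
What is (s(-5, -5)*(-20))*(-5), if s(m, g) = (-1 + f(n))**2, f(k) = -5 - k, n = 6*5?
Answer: 129600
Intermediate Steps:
n = 30
s(m, g) = 1296 (s(m, g) = (-1 + (-5 - 1*30))**2 = (-1 + (-5 - 30))**2 = (-1 - 35)**2 = (-36)**2 = 1296)
(s(-5, -5)*(-20))*(-5) = (1296*(-20))*(-5) = -25920*(-5) = 129600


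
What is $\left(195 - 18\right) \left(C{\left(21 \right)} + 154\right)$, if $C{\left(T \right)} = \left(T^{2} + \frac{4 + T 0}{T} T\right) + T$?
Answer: $109740$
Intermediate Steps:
$C{\left(T \right)} = 4 + T + T^{2}$ ($C{\left(T \right)} = \left(T^{2} + \frac{4 + 0}{T} T\right) + T = \left(T^{2} + \frac{4}{T} T\right) + T = \left(T^{2} + 4\right) + T = \left(4 + T^{2}\right) + T = 4 + T + T^{2}$)
$\left(195 - 18\right) \left(C{\left(21 \right)} + 154\right) = \left(195 - 18\right) \left(\left(4 + 21 + 21^{2}\right) + 154\right) = \left(195 - 18\right) \left(\left(4 + 21 + 441\right) + 154\right) = 177 \left(466 + 154\right) = 177 \cdot 620 = 109740$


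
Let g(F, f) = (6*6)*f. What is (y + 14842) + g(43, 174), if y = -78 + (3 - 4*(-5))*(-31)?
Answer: 20315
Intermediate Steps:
y = -791 (y = -78 + (3 + 20)*(-31) = -78 + 23*(-31) = -78 - 713 = -791)
g(F, f) = 36*f
(y + 14842) + g(43, 174) = (-791 + 14842) + 36*174 = 14051 + 6264 = 20315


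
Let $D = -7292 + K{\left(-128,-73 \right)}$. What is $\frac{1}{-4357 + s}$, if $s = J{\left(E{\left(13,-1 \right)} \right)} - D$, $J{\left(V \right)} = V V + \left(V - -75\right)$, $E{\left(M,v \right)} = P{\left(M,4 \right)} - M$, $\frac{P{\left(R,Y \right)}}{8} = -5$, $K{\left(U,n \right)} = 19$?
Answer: $\frac{1}{5747} \approx 0.000174$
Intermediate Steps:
$P{\left(R,Y \right)} = -40$ ($P{\left(R,Y \right)} = 8 \left(-5\right) = -40$)
$E{\left(M,v \right)} = -40 - M$
$D = -7273$ ($D = -7292 + 19 = -7273$)
$J{\left(V \right)} = 75 + V + V^{2}$ ($J{\left(V \right)} = V^{2} + \left(V + 75\right) = V^{2} + \left(75 + V\right) = 75 + V + V^{2}$)
$s = 10104$ ($s = \left(75 - 53 + \left(-40 - 13\right)^{2}\right) - -7273 = \left(75 - 53 + \left(-40 - 13\right)^{2}\right) + 7273 = \left(75 - 53 + \left(-53\right)^{2}\right) + 7273 = \left(75 - 53 + 2809\right) + 7273 = 2831 + 7273 = 10104$)
$\frac{1}{-4357 + s} = \frac{1}{-4357 + 10104} = \frac{1}{5747}$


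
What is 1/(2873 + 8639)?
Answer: 1/11512 ≈ 8.6866e-5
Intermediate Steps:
1/(2873 + 8639) = 1/11512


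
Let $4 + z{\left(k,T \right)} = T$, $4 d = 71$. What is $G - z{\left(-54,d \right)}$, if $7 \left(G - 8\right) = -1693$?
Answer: $- \frac{6933}{28} \approx -247.61$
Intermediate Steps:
$d = \frac{71}{4}$ ($d = \frac{1}{4} \cdot 71 = \frac{71}{4} \approx 17.75$)
$z{\left(k,T \right)} = -4 + T$
$G = - \frac{1637}{7}$ ($G = 8 + \frac{1}{7} \left(-1693\right) = 8 - \frac{1693}{7} = - \frac{1637}{7} \approx -233.86$)
$G - z{\left(-54,d \right)} = - \frac{1637}{7} - \left(-4 + \frac{71}{4}\right) = - \frac{1637}{7} - \frac{55}{4} = - \frac{6933}{28}$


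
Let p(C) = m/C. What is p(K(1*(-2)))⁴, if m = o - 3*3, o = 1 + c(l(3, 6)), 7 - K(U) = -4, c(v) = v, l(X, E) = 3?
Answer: 625/14641 ≈ 0.042688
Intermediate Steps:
K(U) = 11 (K(U) = 7 - 1*(-4) = 7 + 4 = 11)
o = 4 (o = 1 + 3 = 4)
m = -5 (m = 4 - 3*3 = 4 - 9 = -5)
p(C) = -5/C
p(K(1*(-2)))⁴ = (-5/11)⁴ = 625/14641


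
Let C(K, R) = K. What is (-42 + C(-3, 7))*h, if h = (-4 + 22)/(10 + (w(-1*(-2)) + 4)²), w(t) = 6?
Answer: -81/11 ≈ -7.3636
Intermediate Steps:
h = 9/55 (h = (-4 + 22)/(10 + (6 + 4)²) = 18/(10 + 10²) = 18/(10 + 100) = 18/110 = 18*(1/110) = 9/55 ≈ 0.16364)
(-42 + C(-3, 7))*h = (-42 - 3)*(9/55) = -45*9/55 = -81/11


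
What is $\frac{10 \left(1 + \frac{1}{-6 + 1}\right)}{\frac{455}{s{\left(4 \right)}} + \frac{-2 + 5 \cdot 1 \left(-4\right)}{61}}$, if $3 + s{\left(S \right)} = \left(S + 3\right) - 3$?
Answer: $\frac{488}{27733} \approx 0.017596$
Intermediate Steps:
$s{\left(S \right)} = -3 + S$ ($s{\left(S \right)} = -3 + \left(\left(S + 3\right) - 3\right) = -3 + \left(\left(3 + S\right) - 3\right) = -3 + S$)
$\frac{10 \left(1 + \frac{1}{-6 + 1}\right)}{\frac{455}{s{\left(4 \right)}} + \frac{-2 + 5 \cdot 1 \left(-4\right)}{61}} = \frac{10 \left(1 + \frac{1}{-6 + 1}\right)}{\frac{455}{-3 + 4} + \frac{-2 + 5 \cdot 1 \left(-4\right)}{61}} = \frac{10 \left(1 + \frac{1}{-5}\right)}{\frac{455}{1} + \left(-2 + 5 \left(-4\right)\right) \frac{1}{61}} = \frac{10 \left(1 - \frac{1}{5}\right)}{455 \cdot 1 + \left(-2 - 20\right) \frac{1}{61}} = \frac{10 \cdot \frac{4}{5}}{455 - \frac{22}{61}} = \frac{8}{455 - \frac{22}{61}} = \frac{8}{\frac{27733}{61}} = 8 \cdot \frac{61}{27733} = \frac{488}{27733}$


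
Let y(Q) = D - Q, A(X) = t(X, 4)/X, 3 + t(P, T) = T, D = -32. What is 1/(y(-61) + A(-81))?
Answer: 81/2348 ≈ 0.034497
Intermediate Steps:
t(P, T) = -3 + T
A(X) = 1/X (A(X) = (-3 + 4)/X = 1/X)
y(Q) = -32 - Q
1/(y(-61) + A(-81)) = 1/((-32 - 1*(-61)) + 1/(-81)) = 1/((-32 + 61) - 1/81) = 1/(29 - 1/81) = 1/(2348/81) = 81/2348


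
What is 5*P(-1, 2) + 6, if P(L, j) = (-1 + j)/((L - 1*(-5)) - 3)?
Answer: 11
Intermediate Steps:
P(L, j) = (-1 + j)/(2 + L) (P(L, j) = (-1 + j)/((L + 5) - 3) = (-1 + j)/((5 + L) - 3) = (-1 + j)/(2 + L))
5*P(-1, 2) + 6 = 5*((-1 + 2)/(2 - 1)) + 6 = 5*(1/1) + 6 = 5*(1*1) + 6 = 5*1 + 6 = 5 + 6 = 11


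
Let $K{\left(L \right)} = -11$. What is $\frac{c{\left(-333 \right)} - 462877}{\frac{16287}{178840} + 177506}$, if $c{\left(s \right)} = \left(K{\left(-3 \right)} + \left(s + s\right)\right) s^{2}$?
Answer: $- \frac{13508631113200}{31745189327} \approx -425.53$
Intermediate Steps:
$c{\left(s \right)} = s^{2} \left(-11 + 2 s\right)$ ($c{\left(s \right)} = \left(-11 + \left(s + s\right)\right) s^{2} = \left(-11 + 2 s\right) s^{2} = s^{2} \left(-11 + 2 s\right)$)
$\frac{c{\left(-333 \right)} - 462877}{\frac{16287}{178840} + 177506} = \frac{\left(-333\right)^{2} \left(-11 + 2 \left(-333\right)\right) - 462877}{\frac{16287}{178840} + 177506} = \frac{110889 \left(-11 - 666\right) - 462877}{16287 \cdot \frac{1}{178840} + 177506} = \frac{110889 \left(-677\right) - 462877}{\frac{16287}{178840} + 177506} = \frac{-75071853 - 462877}{\frac{31745189327}{178840}} = \left(-75534730\right) \frac{178840}{31745189327} = - \frac{13508631113200}{31745189327}$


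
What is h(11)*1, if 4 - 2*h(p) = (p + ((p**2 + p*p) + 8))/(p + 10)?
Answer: -59/14 ≈ -4.2143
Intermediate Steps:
h(p) = 2 - (8 + p + 2*p**2)/(2*(10 + p)) (h(p) = 2 - (p + ((p**2 + p*p) + 8))/(2*(p + 10)) = 2 - (p + ((p**2 + p**2) + 8))/(2*(10 + p)) = 2 - (p + (2*p**2 + 8))/(2*(10 + p)) = 2 - (p + (8 + 2*p**2))/(2*(10 + p)) = 2 - (8 + p + 2*p**2)/(2*(10 + p)))
h(11)*1 = ((16 - 1*11**2 + (3/2)*11)/(10 + 11))*1 = ((16 - 1*121 + 33/2)/21)*1 = ((16 - 121 + 33/2)/21)*1 = ((1/21)*(-177/2))*1 = -59/14*1 = -59/14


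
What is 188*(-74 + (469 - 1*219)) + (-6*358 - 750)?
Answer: 30190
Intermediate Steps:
188*(-74 + (469 - 1*219)) + (-6*358 - 750) = 188*(-74 + (469 - 219)) + (-2148 - 750) = 188*(-74 + 250) - 2898 = 188*176 - 2898 = 33088 - 2898 = 30190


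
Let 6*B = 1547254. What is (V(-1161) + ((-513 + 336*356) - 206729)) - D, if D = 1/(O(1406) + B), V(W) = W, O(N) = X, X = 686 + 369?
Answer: -68969031307/776792 ≈ -88787.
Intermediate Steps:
X = 1055
O(N) = 1055
B = 773627/3 (B = (1/6)*1547254 = 773627/3 ≈ 2.5788e+5)
D = 3/776792 (D = 1/(1055 + 773627/3) = 1/(776792/3) = 3/776792 ≈ 3.8620e-6)
(V(-1161) + ((-513 + 336*356) - 206729)) - D = (-1161 + ((-513 + 336*356) - 206729)) - 1*3/776792 = (-1161 + ((-513 + 119616) - 206729)) - 3/776792 = (-1161 + (119103 - 206729)) - 3/776792 = (-1161 - 87626) - 3/776792 = -88787 - 3/776792 = -68969031307/776792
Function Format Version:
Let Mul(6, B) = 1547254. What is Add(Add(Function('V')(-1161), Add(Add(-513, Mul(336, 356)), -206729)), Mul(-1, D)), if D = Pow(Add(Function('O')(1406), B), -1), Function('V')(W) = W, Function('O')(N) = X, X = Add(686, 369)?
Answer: Rational(-68969031307, 776792) ≈ -88787.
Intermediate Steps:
X = 1055
Function('O')(N) = 1055
B = Rational(773627, 3) (B = Mul(Rational(1, 6), 1547254) = Rational(773627, 3) ≈ 2.5788e+5)
D = Rational(3, 776792) (D = Pow(Add(1055, Rational(773627, 3)), -1) = Pow(Rational(776792, 3), -1) = Rational(3, 776792) ≈ 3.8620e-6)
Add(Add(Function('V')(-1161), Add(Add(-513, Mul(336, 356)), -206729)), Mul(-1, D)) = Add(Add(-1161, Add(Add(-513, Mul(336, 356)), -206729)), Mul(-1, Rational(3, 776792))) = Add(Add(-1161, Add(Add(-513, 119616), -206729)), Rational(-3, 776792)) = Add(Add(-1161, Add(119103, -206729)), Rational(-3, 776792)) = Add(Add(-1161, -87626), Rational(-3, 776792)) = Add(-88787, Rational(-3, 776792)) = Rational(-68969031307, 776792)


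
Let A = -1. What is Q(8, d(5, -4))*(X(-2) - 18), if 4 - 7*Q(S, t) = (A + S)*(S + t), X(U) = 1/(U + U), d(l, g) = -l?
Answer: 1241/28 ≈ 44.321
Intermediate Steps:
X(U) = 1/(2*U)
Q(S, t) = 4/7 - (-1 + S)*(S + t)/7
Q(8, d(5, -4))*(X(-2) - 18) = (4/7 - ⅐*8² + (⅐)*8 + (-1*5)/7 - ⅐*8*(-1*5))*((½)/(-2) - 18) = (4/7 - ⅐*64 + 8/7 + (⅐)*(-5) - ⅐*8*(-5))*((½)*(-½) - 18) = (4/7 - 64/7 + 8/7 - 5/7 + 40/7)*(-¼ - 18) = -17/7*(-73/4) = 1241/28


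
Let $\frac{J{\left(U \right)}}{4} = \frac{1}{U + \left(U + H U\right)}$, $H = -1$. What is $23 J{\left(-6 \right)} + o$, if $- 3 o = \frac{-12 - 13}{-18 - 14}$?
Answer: $- \frac{499}{32} \approx -15.594$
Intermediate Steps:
$J{\left(U \right)} = \frac{4}{U}$ ($J{\left(U \right)} = \frac{4}{U + \left(U - U\right)} = \frac{4}{U + 0} = \frac{4}{U}$)
$o = - \frac{25}{96}$ ($o = - \frac{\left(-12 - 13\right) \frac{1}{-18 - 14}}{3} = - \frac{\left(-25\right) \frac{1}{-32}}{3} = - \frac{\left(-25\right) \left(- \frac{1}{32}\right)}{3} = \left(- \frac{1}{3}\right) \frac{25}{32} = - \frac{25}{96} \approx -0.26042$)
$23 J{\left(-6 \right)} + o = 23 \frac{4}{-6} - \frac{25}{96} = 23 \cdot 4 \left(- \frac{1}{6}\right) - \frac{25}{96} = 23 \left(- \frac{2}{3}\right) - \frac{25}{96} = - \frac{46}{3} - \frac{25}{96} = - \frac{499}{32}$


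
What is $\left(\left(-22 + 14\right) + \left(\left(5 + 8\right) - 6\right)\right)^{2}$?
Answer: $1$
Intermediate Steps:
$\left(\left(-22 + 14\right) + \left(\left(5 + 8\right) - 6\right)\right)^{2} = \left(-8 + \left(13 - 6\right)\right)^{2} = \left(-8 + 7\right)^{2} = \left(-1\right)^{2} = 1$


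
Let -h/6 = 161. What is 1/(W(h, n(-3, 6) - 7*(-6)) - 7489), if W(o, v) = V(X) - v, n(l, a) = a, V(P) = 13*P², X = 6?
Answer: -1/7069 ≈ -0.00014146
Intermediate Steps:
h = -966 (h = -6*161 = -966)
W(o, v) = 468 - v (W(o, v) = 13*6² - v = 13*36 - v = 468 - v)
1/(W(h, n(-3, 6) - 7*(-6)) - 7489) = 1/((468 - (6 - 7*(-6))) - 7489) = 1/((468 - (6 + 42)) - 7489) = 1/((468 - 1*48) - 7489) = 1/((468 - 48) - 7489) = 1/(420 - 7489) = 1/(-7069) = -1/7069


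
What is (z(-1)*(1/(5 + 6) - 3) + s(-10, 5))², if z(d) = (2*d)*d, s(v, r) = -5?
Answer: 14161/121 ≈ 117.03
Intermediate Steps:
z(d) = 2*d²
(z(-1)*(1/(5 + 6) - 3) + s(-10, 5))² = ((2*(-1)²)*(1/(5 + 6) - 3) - 5)² = ((2*1)*(1/11 - 3) - 5)² = (2*(1/11 - 3) - 5)² = (2*(-32/11) - 5)² = (-64/11 - 5)² = (-119/11)² = 14161/121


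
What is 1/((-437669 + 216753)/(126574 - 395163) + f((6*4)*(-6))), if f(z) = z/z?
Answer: 268589/489505 ≈ 0.54869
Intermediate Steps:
f(z) = 1
1/((-437669 + 216753)/(126574 - 395163) + f((6*4)*(-6))) = 1/((-437669 + 216753)/(126574 - 395163) + 1) = 1/(-220916/(-268589) + 1) = 1/(-220916*(-1/268589) + 1) = 1/(220916/268589 + 1) = 1/(489505/268589) = 268589/489505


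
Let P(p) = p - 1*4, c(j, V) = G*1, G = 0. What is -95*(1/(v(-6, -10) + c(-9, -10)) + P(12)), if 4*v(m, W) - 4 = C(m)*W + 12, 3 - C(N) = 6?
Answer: -17670/23 ≈ -768.26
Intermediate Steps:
c(j, V) = 0 (c(j, V) = 0*1 = 0)
C(N) = -3 (C(N) = 3 - 1*6 = 3 - 6 = -3)
P(p) = -4 + p (P(p) = p - 4 = -4 + p)
v(m, W) = 4 - 3*W/4 (v(m, W) = 1 + (-3*W + 12)/4 = 1 + (12 - 3*W)/4 = 1 + (3 - 3*W/4) = 4 - 3*W/4)
-95*(1/(v(-6, -10) + c(-9, -10)) + P(12)) = -95*(1/((4 - 3/4*(-10)) + 0) + (-4 + 12)) = -95*(1/((4 + 15/2) + 0) + 8) = -95*(1/(23/2 + 0) + 8) = -95*(1/(23/2) + 8) = -95*(2/23 + 8) = -95*186/23 = -17670/23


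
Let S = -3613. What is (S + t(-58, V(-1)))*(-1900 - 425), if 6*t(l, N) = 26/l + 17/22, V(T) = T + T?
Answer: 10718526675/1276 ≈ 8.4001e+6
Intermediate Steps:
V(T) = 2*T
t(l, N) = 17/132 + 13/(3*l) (t(l, N) = (26/l + 17/22)/6 = (17/22 + 26/l)/6 = 17/132 + 13/(3*l))
(S + t(-58, V(-1)))*(-1900 - 425) = (-3613 + (1/132)*(572 + 17*(-58))/(-58))*(-1900 - 425) = (-3613 + (1/132)*(-1/58)*(572 - 986))*(-2325) = (-3613 + (1/132)*(-1/58)*(-414))*(-2325) = (-3613 + 69/1276)*(-2325) = -4610119/1276*(-2325) = 10718526675/1276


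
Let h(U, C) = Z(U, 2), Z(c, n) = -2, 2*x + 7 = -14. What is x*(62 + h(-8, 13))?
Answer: -630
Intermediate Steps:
x = -21/2 (x = -7/2 + (1/2)*(-14) = -7/2 - 7 = -21/2 ≈ -10.500)
h(U, C) = -2
x*(62 + h(-8, 13)) = -21*(62 - 2)/2 = -21/2*60 = -630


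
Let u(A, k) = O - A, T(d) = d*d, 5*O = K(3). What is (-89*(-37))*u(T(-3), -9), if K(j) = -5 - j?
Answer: -174529/5 ≈ -34906.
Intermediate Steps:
O = -8/5 (O = (-5 - 1*3)/5 = (-5 - 3)/5 = (⅕)*(-8) = -8/5 ≈ -1.6000)
T(d) = d²
u(A, k) = -8/5 - A
(-89*(-37))*u(T(-3), -9) = (-89*(-37))*(-8/5 - 1*(-3)²) = 3293*(-8/5 - 1*9) = 3293*(-8/5 - 9) = 3293*(-53/5) = -174529/5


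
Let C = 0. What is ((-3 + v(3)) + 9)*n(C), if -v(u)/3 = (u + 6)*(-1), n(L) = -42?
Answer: -1386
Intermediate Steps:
v(u) = 18 + 3*u (v(u) = -3*(u + 6)*(-1) = -3*(6 + u)*(-1) = -3*(-6 - u) = 18 + 3*u)
((-3 + v(3)) + 9)*n(C) = ((-3 + (18 + 3*3)) + 9)*(-42) = ((-3 + (18 + 9)) + 9)*(-42) = ((-3 + 27) + 9)*(-42) = (24 + 9)*(-42) = 33*(-42) = -1386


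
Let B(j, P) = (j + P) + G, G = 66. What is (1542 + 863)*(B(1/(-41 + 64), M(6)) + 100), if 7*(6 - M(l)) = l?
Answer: 66284205/161 ≈ 4.1170e+5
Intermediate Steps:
M(l) = 6 - l/7
B(j, P) = 66 + P + j (B(j, P) = (j + P) + 66 = (P + j) + 66 = 66 + P + j)
(1542 + 863)*(B(1/(-41 + 64), M(6)) + 100) = (1542 + 863)*((66 + (6 - ⅐*6) + 1/(-41 + 64)) + 100) = 2405*((66 + (6 - 6/7) + 1/23) + 100) = 2405*((66 + 36/7 + 1/23) + 100) = 2405*(11461/161 + 100) = 2405*(27561/161) = 66284205/161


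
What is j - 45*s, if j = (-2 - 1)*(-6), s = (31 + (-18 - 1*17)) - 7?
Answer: 513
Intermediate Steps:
s = -11 (s = (31 + (-18 - 17)) - 7 = (31 - 35) - 7 = -4 - 7 = -11)
j = 18 (j = -3*(-6) = 18)
j - 45*s = 18 - 45*(-11) = 18 + 495 = 513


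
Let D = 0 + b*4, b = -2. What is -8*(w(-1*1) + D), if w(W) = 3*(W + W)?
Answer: 112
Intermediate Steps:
w(W) = 6*W (w(W) = 3*(2*W) = 6*W)
D = -8 (D = 0 - 2*4 = 0 - 8 = -8)
-8*(w(-1*1) + D) = -8*(6*(-1*1) - 8) = -8*(6*(-1) - 8) = -8*(-6 - 8) = -8*(-14) = 112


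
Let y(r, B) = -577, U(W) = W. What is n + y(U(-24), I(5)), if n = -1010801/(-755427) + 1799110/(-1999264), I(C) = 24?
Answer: -435390093762281/755149002864 ≈ -576.56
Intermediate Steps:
n = 330880890247/755149002864 (n = -1010801*(-1/755427) + 1799110*(-1/1999264) = 1010801/755427 - 899555/999632 = 330880890247/755149002864 ≈ 0.43817)
n + y(U(-24), I(5)) = 330880890247/755149002864 - 577 = -435390093762281/755149002864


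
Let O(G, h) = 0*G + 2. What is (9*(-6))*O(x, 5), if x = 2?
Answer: -108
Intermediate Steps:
O(G, h) = 2 (O(G, h) = 0 + 2 = 2)
(9*(-6))*O(x, 5) = (9*(-6))*2 = -54*2 = -108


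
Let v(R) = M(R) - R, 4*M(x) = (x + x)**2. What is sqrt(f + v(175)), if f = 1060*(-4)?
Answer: sqrt(26210) ≈ 161.90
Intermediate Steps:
f = -4240
M(x) = x**2 (M(x) = (x + x)**2/4 = (2*x)**2/4 = (4*x**2)/4 = x**2)
v(R) = R**2 - R
sqrt(f + v(175)) = sqrt(-4240 + 175*(-1 + 175)) = sqrt(-4240 + 175*174) = sqrt(-4240 + 30450) = sqrt(26210)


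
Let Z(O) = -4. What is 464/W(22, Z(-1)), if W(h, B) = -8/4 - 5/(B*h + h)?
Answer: -30624/127 ≈ -241.13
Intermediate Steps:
W(h, B) = -2 - 5/(h + B*h) (W(h, B) = -8*¼ - 5/(h + B*h) = -2 - 5/(h + B*h))
464/W(22, Z(-1)) = 464/(((-5 - 2*22 - 2*(-4)*22)/(22*(1 - 4)))) = 464/(((1/22)*(-5 - 44 + 176)/(-3))) = 464/(((1/22)*(-⅓)*127)) = 464/(-127/66) = 464*(-66/127) = -30624/127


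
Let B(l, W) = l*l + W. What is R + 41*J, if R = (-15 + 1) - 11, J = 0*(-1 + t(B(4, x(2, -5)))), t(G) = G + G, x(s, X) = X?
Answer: -25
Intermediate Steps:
B(l, W) = W + l² (B(l, W) = l² + W = W + l²)
t(G) = 2*G
J = 0 (J = 0*(-1 + 2*(-5 + 4²)) = 0*(-1 + 2*(-5 + 16)) = 0*(-1 + 2*11) = 0*(-1 + 22) = 0*21 = 0)
R = -25 (R = -14 - 11 = -25)
R + 41*J = -25 + 41*0 = -25 + 0 = -25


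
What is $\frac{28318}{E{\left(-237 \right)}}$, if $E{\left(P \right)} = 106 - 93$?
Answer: $\frac{28318}{13} \approx 2178.3$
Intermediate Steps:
$E{\left(P \right)} = 13$ ($E{\left(P \right)} = 106 - 93 = 13$)
$\frac{28318}{E{\left(-237 \right)}} = \frac{28318}{13}$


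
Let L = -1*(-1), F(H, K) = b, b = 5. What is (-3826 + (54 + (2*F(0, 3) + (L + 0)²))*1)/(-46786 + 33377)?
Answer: 3761/13409 ≈ 0.28048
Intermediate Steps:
F(H, K) = 5
L = 1
(-3826 + (54 + (2*F(0, 3) + (L + 0)²))*1)/(-46786 + 33377) = (-3826 + (54 + (2*5 + (1 + 0)²))*1)/(-46786 + 33377) = (-3826 + (54 + (10 + 1²))*1)/(-13409) = (-3826 + (54 + (10 + 1))*1)*(-1/13409) = (-3826 + (54 + 11)*1)*(-1/13409) = (-3826 + 65*1)*(-1/13409) = (-3826 + 65)*(-1/13409) = -3761*(-1/13409) = 3761/13409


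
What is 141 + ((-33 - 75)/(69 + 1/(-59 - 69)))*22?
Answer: 941043/8831 ≈ 106.56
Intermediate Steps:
141 + ((-33 - 75)/(69 + 1/(-59 - 69)))*22 = 141 - 108/(69 + 1/(-128))*22 = 141 - 108/(69 - 1/128)*22 = 141 - 108/8831/128*22 = 141 - 108*128/8831*22 = 141 - 13824/8831*22 = 141 - 304128/8831 = 941043/8831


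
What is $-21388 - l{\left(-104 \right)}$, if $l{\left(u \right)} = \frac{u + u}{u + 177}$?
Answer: $- \frac{1561116}{73} \approx -21385.0$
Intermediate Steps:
$l{\left(u \right)} = \frac{2 u}{177 + u}$
$-21388 - l{\left(-104 \right)} = -21388 - 2 \left(-104\right) \frac{1}{177 - 104} = -21388 - 2 \left(-104\right) \frac{1}{73} = -21388 - - \frac{208}{73} = -21388 + \frac{208}{73} = - \frac{1561116}{73}$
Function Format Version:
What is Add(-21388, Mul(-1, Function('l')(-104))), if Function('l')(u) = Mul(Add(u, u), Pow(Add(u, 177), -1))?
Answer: Rational(-1561116, 73) ≈ -21385.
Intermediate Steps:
Function('l')(u) = Mul(2, u, Pow(Add(177, u), -1)) (Function('l')(u) = Mul(Mul(2, u), Pow(Add(177, u), -1)) = Mul(2, u, Pow(Add(177, u), -1)))
Add(-21388, Mul(-1, Function('l')(-104))) = Add(-21388, Mul(-1, Mul(2, -104, Pow(Add(177, -104), -1)))) = Add(-21388, Mul(-1, Mul(2, -104, Pow(73, -1)))) = Add(-21388, Mul(-1, Mul(2, -104, Rational(1, 73)))) = Add(-21388, Mul(-1, Rational(-208, 73))) = Add(-21388, Rational(208, 73)) = Rational(-1561116, 73)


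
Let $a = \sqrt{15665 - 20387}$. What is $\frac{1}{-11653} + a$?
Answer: $- \frac{1}{11653} + i \sqrt{4722} \approx -8.5815 \cdot 10^{-5} + 68.717 i$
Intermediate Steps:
$a = i \sqrt{4722}$ ($a = \sqrt{-4722} = i \sqrt{4722} \approx 68.717 i$)
$\frac{1}{-11653} + a = \frac{1}{-11653} + i \sqrt{4722} = - \frac{1}{11653} + i \sqrt{4722}$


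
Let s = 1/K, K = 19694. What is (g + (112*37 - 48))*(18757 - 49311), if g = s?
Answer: -1232344030125/9847 ≈ -1.2515e+8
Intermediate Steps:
s = 1/19694 ≈ 5.0777e-5
g = 1/19694 ≈ 5.0777e-5
(g + (112*37 - 48))*(18757 - 49311) = (1/19694 + (112*37 - 48))*(18757 - 49311) = (1/19694 + (4144 - 48))*(-30554) = (1/19694 + 4096)*(-30554) = (80666625/19694)*(-30554) = -1232344030125/9847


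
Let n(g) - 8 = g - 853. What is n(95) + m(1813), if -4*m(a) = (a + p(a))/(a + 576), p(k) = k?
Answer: -3585313/4778 ≈ -750.38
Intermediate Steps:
n(g) = -845 + g (n(g) = 8 + (g - 853) = 8 + (-853 + g) = -845 + g)
m(a) = -a/(2*(576 + a)) (m(a) = -(a + a)/(4*(a + 576)) = -2*a/(4*(576 + a)) = -a/(2*(576 + a)))
n(95) + m(1813) = (-845 + 95) - 1*1813/(1152 + 2*1813) = -750 - 1*1813/(1152 + 3626) = -750 - 1*1813/4778 = -750 - 1*1813*1/4778 = -750 - 1813/4778 = -3585313/4778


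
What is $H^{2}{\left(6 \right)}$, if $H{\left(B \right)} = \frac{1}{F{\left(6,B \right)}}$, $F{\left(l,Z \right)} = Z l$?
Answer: $\frac{1}{1296} \approx 0.0007716$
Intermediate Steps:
$H{\left(B \right)} = \frac{1}{6 B}$ ($H{\left(B \right)} = \frac{1}{B 6} = \frac{1}{6 B}$)
$H^{2}{\left(6 \right)} = \left(\frac{1}{6 \cdot 6}\right)^{2} = \left(\frac{1}{6} \cdot \frac{1}{6}\right)^{2} = \left(\frac{1}{36}\right)^{2} = \frac{1}{1296}$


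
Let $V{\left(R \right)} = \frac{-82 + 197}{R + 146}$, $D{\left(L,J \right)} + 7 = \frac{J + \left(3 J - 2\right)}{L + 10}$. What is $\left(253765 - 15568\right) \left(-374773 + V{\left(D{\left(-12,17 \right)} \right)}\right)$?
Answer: $- \frac{9462571861131}{106} \approx -8.927 \cdot 10^{10}$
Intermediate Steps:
$D{\left(L,J \right)} = -7 + \frac{-2 + 4 J}{10 + L}$ ($D{\left(L,J \right)} = -7 + \frac{J + \left(3 J - 2\right)}{L + 10} = -7 + \frac{J + \left(-2 + 3 J\right)}{10 + L} = -7 + \frac{-2 + 4 J}{10 + L}$)
$V{\left(R \right)} = \frac{115}{146 + R}$
$\left(253765 - 15568\right) \left(-374773 + V{\left(D{\left(-12,17 \right)} \right)}\right) = \left(253765 - 15568\right) \left(-374773 + \frac{115}{146 + \frac{-72 - -84 + 4 \cdot 17}{10 - 12}}\right) = 238197 \left(-374773 + \frac{115}{146 + \frac{-72 + 84 + 68}{-2}}\right) = 238197 \left(-374773 + \frac{115}{146 - 40}\right) = 238197 \left(-374773 + \frac{115}{106}\right) = 238197 \left(- \frac{39725823}{106}\right) = - \frac{9462571861131}{106}$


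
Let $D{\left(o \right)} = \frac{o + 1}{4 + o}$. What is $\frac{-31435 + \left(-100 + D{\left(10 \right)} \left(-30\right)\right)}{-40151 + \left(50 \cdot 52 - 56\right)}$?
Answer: $\frac{220910}{263249} \approx 0.83917$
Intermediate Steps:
$D{\left(o \right)} = \frac{1 + o}{4 + o}$
$\frac{-31435 + \left(-100 + D{\left(10 \right)} \left(-30\right)\right)}{-40151 + \left(50 \cdot 52 - 56\right)} = \frac{-31435 - \left(100 - \frac{1 + 10}{4 + 10} \left(-30\right)\right)}{-40151 + \left(50 \cdot 52 - 56\right)} = \frac{-31435 - \left(100 - \frac{1}{14} \cdot 11 \left(-30\right)\right)}{-40151 + \left(2600 - 56\right)} = \frac{-31435 - \left(100 - \frac{1}{14} \cdot 11 \left(-30\right)\right)}{-40151 + 2544} = \frac{-31435 + \left(-100 + \frac{11}{14} \left(-30\right)\right)}{-37607} = \left(-31435 - \frac{865}{7}\right) \left(- \frac{1}{37607}\right) = \left(- \frac{220910}{7}\right) \left(- \frac{1}{37607}\right) = \frac{220910}{263249}$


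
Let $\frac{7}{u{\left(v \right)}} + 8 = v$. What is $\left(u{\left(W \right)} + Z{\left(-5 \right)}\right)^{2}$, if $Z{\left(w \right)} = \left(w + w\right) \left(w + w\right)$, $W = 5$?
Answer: $\frac{85849}{9} \approx 9538.8$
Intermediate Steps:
$u{\left(v \right)} = \frac{7}{-8 + v}$
$Z{\left(w \right)} = 4 w^{2}$ ($Z{\left(w \right)} = 2 w 2 w = 4 w^{2}$)
$\left(u{\left(W \right)} + Z{\left(-5 \right)}\right)^{2} = \left(\frac{7}{-8 + 5} + 4 \left(-5\right)^{2}\right)^{2} = \left(\frac{7}{-3} + 4 \cdot 25\right)^{2} = \left(7 \left(- \frac{1}{3}\right) + 100\right)^{2} = \left(- \frac{7}{3} + 100\right)^{2} = \left(\frac{293}{3}\right)^{2} = \frac{85849}{9}$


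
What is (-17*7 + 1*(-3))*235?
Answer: -28670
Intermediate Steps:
(-17*7 + 1*(-3))*235 = (-119 - 3)*235 = -122*235 = -28670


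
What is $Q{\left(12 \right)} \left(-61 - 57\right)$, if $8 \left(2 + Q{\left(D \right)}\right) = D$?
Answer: $59$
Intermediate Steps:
$Q{\left(D \right)} = -2 + \frac{D}{8}$
$Q{\left(12 \right)} \left(-61 - 57\right) = \left(-2 + \frac{1}{8} \cdot 12\right) \left(-61 - 57\right) = \left(-2 + \frac{3}{2}\right) \left(-118\right) = \left(- \frac{1}{2}\right) \left(-118\right) = 59$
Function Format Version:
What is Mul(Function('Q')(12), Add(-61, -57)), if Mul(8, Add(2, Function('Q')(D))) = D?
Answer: 59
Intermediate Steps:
Function('Q')(D) = Add(-2, Mul(Rational(1, 8), D))
Mul(Function('Q')(12), Add(-61, -57)) = Mul(Add(-2, Mul(Rational(1, 8), 12)), Add(-61, -57)) = Mul(Add(-2, Rational(3, 2)), -118) = Mul(Rational(-1, 2), -118) = 59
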